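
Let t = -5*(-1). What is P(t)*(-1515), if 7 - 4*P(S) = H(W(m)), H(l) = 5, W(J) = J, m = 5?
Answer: -1515/2 ≈ -757.50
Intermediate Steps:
t = 5
P(S) = ½ (P(S) = 7/4 - ¼*5 = 7/4 - 5/4 = ½)
P(t)*(-1515) = (½)*(-1515) = -1515/2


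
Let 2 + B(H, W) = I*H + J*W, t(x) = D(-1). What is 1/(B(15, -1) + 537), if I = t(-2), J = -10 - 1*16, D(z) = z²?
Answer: 1/576 ≈ 0.0017361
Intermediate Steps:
t(x) = 1 (t(x) = (-1)² = 1)
J = -26 (J = -10 - 16 = -26)
I = 1
B(H, W) = -2 + H - 26*W (B(H, W) = -2 + (1*H - 26*W) = -2 + (H - 26*W) = -2 + H - 26*W)
1/(B(15, -1) + 537) = 1/((-2 + 15 - 26*(-1)) + 537) = 1/((-2 + 15 + 26) + 537) = 1/(39 + 537) = 1/576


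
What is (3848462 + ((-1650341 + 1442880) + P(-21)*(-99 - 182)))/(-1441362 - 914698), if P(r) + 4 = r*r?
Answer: -879551/589015 ≈ -1.4933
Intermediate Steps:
P(r) = -4 + r**2 (P(r) = -4 + r*r = -4 + r**2)
(3848462 + ((-1650341 + 1442880) + P(-21)*(-99 - 182)))/(-1441362 - 914698) = (3848462 + ((-1650341 + 1442880) + (-4 + (-21)**2)*(-99 - 182)))/(-1441362 - 914698) = (3848462 + (-207461 + (-4 + 441)*(-281)))/(-2356060) = (3848462 + (-207461 + 437*(-281)))*(-1/2356060) = (3848462 + (-207461 - 122797))*(-1/2356060) = (3848462 - 330258)*(-1/2356060) = 3518204*(-1/2356060) = -879551/589015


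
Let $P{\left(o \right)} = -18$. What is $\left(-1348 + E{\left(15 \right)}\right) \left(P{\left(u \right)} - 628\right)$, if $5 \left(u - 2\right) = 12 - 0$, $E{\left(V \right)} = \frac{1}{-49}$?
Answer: $\frac{42670238}{49} \approx 8.7082 \cdot 10^{5}$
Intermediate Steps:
$E{\left(V \right)} = - \frac{1}{49}$
$u = \frac{22}{5}$ ($u = 2 + \frac{12 - 0}{5} = 2 + \frac{12 + 0}{5} = 2 + \frac{1}{5} \cdot 12 = 2 + \frac{12}{5} = \frac{22}{5} \approx 4.4$)
$\left(-1348 + E{\left(15 \right)}\right) \left(P{\left(u \right)} - 628\right) = \left(-1348 - \frac{1}{49}\right) \left(-18 - 628\right) = \left(- \frac{66053}{49}\right) \left(-646\right) = \frac{42670238}{49}$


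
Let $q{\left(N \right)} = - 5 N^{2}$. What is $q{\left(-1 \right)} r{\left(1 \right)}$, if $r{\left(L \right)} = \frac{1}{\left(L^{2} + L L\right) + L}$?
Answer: $- \frac{5}{3} \approx -1.6667$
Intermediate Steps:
$r{\left(L \right)} = \frac{1}{L + 2 L^{2}}$ ($r{\left(L \right)} = \frac{1}{\left(L^{2} + L^{2}\right) + L} = \frac{1}{2 L^{2} + L} = \frac{1}{L + 2 L^{2}}$)
$q{\left(-1 \right)} r{\left(1 \right)} = - 5 \left(-1\right)^{2} \frac{1}{1 \left(1 + 2 \cdot 1\right)} = \left(-5\right) 1 \cdot 1 \frac{1}{1 + 2} = - 5 \cdot 1 \cdot \frac{1}{3} = \left(-5\right) \frac{1}{3} = - \frac{5}{3}$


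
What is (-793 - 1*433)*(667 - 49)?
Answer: -757668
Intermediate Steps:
(-793 - 1*433)*(667 - 49) = (-793 - 433)*618 = -1226*618 = -757668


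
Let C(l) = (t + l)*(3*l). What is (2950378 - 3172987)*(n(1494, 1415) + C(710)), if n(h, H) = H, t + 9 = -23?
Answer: -321793552995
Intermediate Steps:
t = -32 (t = -9 - 23 = -32)
C(l) = 3*l*(-32 + l) (C(l) = (-32 + l)*(3*l) = 3*l*(-32 + l))
(2950378 - 3172987)*(n(1494, 1415) + C(710)) = (2950378 - 3172987)*(1415 + 3*710*(-32 + 710)) = -222609*(1415 + 3*710*678) = -222609*(1415 + 1444140) = -222609*1445555 = -321793552995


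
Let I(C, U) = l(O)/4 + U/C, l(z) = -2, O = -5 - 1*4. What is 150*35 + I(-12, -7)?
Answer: 63001/12 ≈ 5250.1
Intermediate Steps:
O = -9 (O = -5 - 4 = -9)
I(C, U) = -½ + U/C (I(C, U) = -2/4 + U/C = -2*¼ + U/C = -½ + U/C)
150*35 + I(-12, -7) = 150*35 + (-7 - ½*(-12))/(-12) = 5250 - (-7 + 6)/12 = 5250 - 1/12*(-1) = 5250 + 1/12 = 63001/12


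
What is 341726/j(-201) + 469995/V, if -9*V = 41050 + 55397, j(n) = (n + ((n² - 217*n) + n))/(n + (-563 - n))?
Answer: -242426895797/103391184 ≈ -2344.8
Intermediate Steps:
j(n) = -n²/563 + 215*n/563 (j(n) = (n + (n² - 216*n))/(-563) = (n² - 215*n)*(-1/563) = -n²/563 + 215*n/563)
V = -32149/3 (V = -(41050 + 55397)/9 = -⅑*96447 = -32149/3 ≈ -10716.)
341726/j(-201) + 469995/V = 341726/(((1/563)*(-201)*(215 - 1*(-201)))) + 469995/(-32149/3) = 341726/(((1/563)*(-201)*(215 + 201))) + 469995*(-3/32149) = 341726/(((1/563)*(-201)*416)) - 1409985/32149 = 341726/(-83616/563) - 1409985/32149 = 341726*(-563/83616) - 1409985/32149 = -96195869/41808 - 1409985/32149 = -242426895797/103391184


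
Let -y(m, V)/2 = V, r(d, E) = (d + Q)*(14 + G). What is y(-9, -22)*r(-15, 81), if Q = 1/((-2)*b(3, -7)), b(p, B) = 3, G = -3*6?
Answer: 8008/3 ≈ 2669.3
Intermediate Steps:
G = -18
Q = -1/6 (Q = 1/(-2*3) = -1/2*1/3 = -1/6 ≈ -0.16667)
r(d, E) = 2/3 - 4*d (r(d, E) = (d - 1/6)*(14 - 18) = (-1/6 + d)*(-4) = 2/3 - 4*d)
y(m, V) = -2*V
y(-9, -22)*r(-15, 81) = (-2*(-22))*(2/3 - 4*(-15)) = 44*(2/3 + 60) = 44*(182/3) = 8008/3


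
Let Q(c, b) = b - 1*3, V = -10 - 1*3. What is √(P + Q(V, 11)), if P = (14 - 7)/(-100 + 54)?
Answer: 19*√46/46 ≈ 2.8014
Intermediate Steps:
V = -13 (V = -10 - 3 = -13)
P = -7/46 (P = 7/(-46) = 7*(-1/46) = -7/46 ≈ -0.15217)
Q(c, b) = -3 + b (Q(c, b) = b - 3 = -3 + b)
√(P + Q(V, 11)) = √(-7/46 + (-3 + 11)) = √(-7/46 + 8) = √(361/46) = 19*√46/46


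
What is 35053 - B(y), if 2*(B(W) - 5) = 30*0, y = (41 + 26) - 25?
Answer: 35048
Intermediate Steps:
y = 42 (y = 67 - 25 = 42)
B(W) = 5 (B(W) = 5 + (30*0)/2 = 5 + (1/2)*0 = 5 + 0 = 5)
35053 - B(y) = 35053 - 1*5 = 35053 - 5 = 35048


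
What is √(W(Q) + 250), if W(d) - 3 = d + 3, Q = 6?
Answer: √262 ≈ 16.186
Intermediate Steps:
W(d) = 6 + d (W(d) = 3 + (d + 3) = 3 + (3 + d) = 6 + d)
√(W(Q) + 250) = √((6 + 6) + 250) = √(12 + 250) = √262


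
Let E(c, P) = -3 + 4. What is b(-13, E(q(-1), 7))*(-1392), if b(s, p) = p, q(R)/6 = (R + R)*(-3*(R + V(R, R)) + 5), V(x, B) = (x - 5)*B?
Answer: -1392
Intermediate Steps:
V(x, B) = B*(-5 + x) (V(x, B) = (-5 + x)*B = B*(-5 + x))
q(R) = 12*R*(5 - 3*R - 3*R*(-5 + R)) (q(R) = 6*((R + R)*(-3*(R + R*(-5 + R)) + 5)) = 6*((2*R)*((-3*R - 3*R*(-5 + R)) + 5)) = 6*((2*R)*(5 - 3*R - 3*R*(-5 + R))) = 6*(2*R*(5 - 3*R - 3*R*(-5 + R))) = 12*R*(5 - 3*R - 3*R*(-5 + R)))
E(c, P) = 1
b(-13, E(q(-1), 7))*(-1392) = 1*(-1392) = -1392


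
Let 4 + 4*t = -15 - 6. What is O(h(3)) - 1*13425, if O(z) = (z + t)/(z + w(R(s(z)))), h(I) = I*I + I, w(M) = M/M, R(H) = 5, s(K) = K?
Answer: -698077/52 ≈ -13425.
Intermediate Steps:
w(M) = 1
t = -25/4 (t = -1 + (-15 - 6)/4 = -1 + (1/4)*(-21) = -1 - 21/4 = -25/4 ≈ -6.2500)
h(I) = I + I**2 (h(I) = I**2 + I = I + I**2)
O(z) = (-25/4 + z)/(1 + z) (O(z) = (z - 25/4)/(z + 1) = (-25/4 + z)/(1 + z))
O(h(3)) - 1*13425 = (-25/4 + 3*(1 + 3))/(1 + 3*(1 + 3)) - 1*13425 = (-25/4 + 3*4)/(1 + 3*4) - 13425 = (-25/4 + 12)/(1 + 12) - 13425 = (23/4)/13 - 13425 = (1/13)*(23/4) - 13425 = 23/52 - 13425 = -698077/52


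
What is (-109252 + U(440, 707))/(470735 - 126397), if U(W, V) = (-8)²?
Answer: -54594/172169 ≈ -0.31710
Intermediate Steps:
U(W, V) = 64
(-109252 + U(440, 707))/(470735 - 126397) = (-109252 + 64)/(470735 - 126397) = -109188/344338 = -109188*1/344338 = -54594/172169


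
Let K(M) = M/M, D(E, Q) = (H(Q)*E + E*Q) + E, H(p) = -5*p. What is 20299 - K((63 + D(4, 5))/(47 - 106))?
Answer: 20298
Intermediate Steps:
D(E, Q) = E - 4*E*Q (D(E, Q) = ((-5*Q)*E + E*Q) + E = (-5*E*Q + E*Q) + E = -4*E*Q + E = E - 4*E*Q)
K(M) = 1
20299 - K((63 + D(4, 5))/(47 - 106)) = 20299 - 1*1 = 20299 - 1 = 20298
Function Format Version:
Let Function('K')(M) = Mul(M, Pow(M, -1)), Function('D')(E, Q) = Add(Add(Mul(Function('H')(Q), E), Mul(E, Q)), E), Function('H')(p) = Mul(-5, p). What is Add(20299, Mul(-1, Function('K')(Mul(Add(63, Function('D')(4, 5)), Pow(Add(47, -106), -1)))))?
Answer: 20298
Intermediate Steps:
Function('D')(E, Q) = Add(E, Mul(-4, E, Q)) (Function('D')(E, Q) = Add(Add(Mul(Mul(-5, Q), E), Mul(E, Q)), E) = Add(Add(Mul(-5, E, Q), Mul(E, Q)), E) = Add(Mul(-4, E, Q), E) = Add(E, Mul(-4, E, Q)))
Function('K')(M) = 1
Add(20299, Mul(-1, Function('K')(Mul(Add(63, Function('D')(4, 5)), Pow(Add(47, -106), -1))))) = Add(20299, Mul(-1, 1)) = Add(20299, -1) = 20298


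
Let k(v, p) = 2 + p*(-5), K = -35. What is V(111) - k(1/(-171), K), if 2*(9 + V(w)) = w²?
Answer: 11949/2 ≈ 5974.5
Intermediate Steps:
V(w) = -9 + w²/2
k(v, p) = 2 - 5*p
V(111) - k(1/(-171), K) = (-9 + (½)*111²) - (2 - 5*(-35)) = (-9 + (½)*12321) - (2 + 175) = (-9 + 12321/2) - 1*177 = 12303/2 - 177 = 11949/2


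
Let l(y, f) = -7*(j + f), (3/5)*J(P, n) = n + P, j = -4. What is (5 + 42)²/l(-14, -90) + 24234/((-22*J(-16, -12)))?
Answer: 41521/1540 ≈ 26.962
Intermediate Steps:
J(P, n) = 5*P/3 + 5*n/3 (J(P, n) = 5*(n + P)/3 = 5*(P + n)/3 = 5*P/3 + 5*n/3)
l(y, f) = 28 - 7*f (l(y, f) = -7*(-4 + f) = 28 - 7*f)
(5 + 42)²/l(-14, -90) + 24234/((-22*J(-16, -12))) = (5 + 42)²/(28 - 7*(-90)) + 24234/((-22*((5/3)*(-16) + (5/3)*(-12)))) = 47²/(28 + 630) + 24234/((-22*(-80/3 - 20))) = 2209/658 + 24234/((-22*(-140/3))) = 2209*(1/658) + 24234/(3080/3) = 47/14 + 24234*(3/3080) = 47/14 + 5193/220 = 41521/1540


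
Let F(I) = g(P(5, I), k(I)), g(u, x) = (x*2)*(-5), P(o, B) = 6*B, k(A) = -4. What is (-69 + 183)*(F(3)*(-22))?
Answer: -100320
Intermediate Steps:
g(u, x) = -10*x (g(u, x) = (2*x)*(-5) = -10*x)
F(I) = 40 (F(I) = -10*(-4) = 40)
(-69 + 183)*(F(3)*(-22)) = (-69 + 183)*(40*(-22)) = 114*(-880) = -100320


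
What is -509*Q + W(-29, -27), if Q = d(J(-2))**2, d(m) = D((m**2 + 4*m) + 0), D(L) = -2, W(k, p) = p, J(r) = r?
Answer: -2063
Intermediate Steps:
d(m) = -2
Q = 4 (Q = (-2)**2 = 4)
-509*Q + W(-29, -27) = -509*4 - 27 = -2036 - 27 = -2063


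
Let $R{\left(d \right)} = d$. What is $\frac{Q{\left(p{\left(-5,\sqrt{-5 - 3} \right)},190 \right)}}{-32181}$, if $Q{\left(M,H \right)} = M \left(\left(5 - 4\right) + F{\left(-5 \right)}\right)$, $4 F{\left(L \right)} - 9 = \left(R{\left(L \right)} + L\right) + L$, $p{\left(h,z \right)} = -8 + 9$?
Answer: $\frac{1}{64362} \approx 1.5537 \cdot 10^{-5}$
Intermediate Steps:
$p{\left(h,z \right)} = 1$
$F{\left(L \right)} = \frac{9}{4} + \frac{3 L}{4}$ ($F{\left(L \right)} = \frac{9}{4} + \frac{\left(L + L\right) + L}{4} = \frac{9}{4} + \frac{2 L + L}{4} = \frac{9}{4} + \frac{3 L}{4}$)
$Q{\left(M,H \right)} = - \frac{M}{2}$ ($Q{\left(M,H \right)} = M \left(\left(5 - 4\right) + \left(\frac{9}{4} + \frac{3}{4} \left(-5\right)\right)\right) = M \left(\left(5 - 4\right) + \left(\frac{9}{4} - \frac{15}{4}\right)\right) = M \left(1 - \frac{3}{2}\right) = M \left(- \frac{1}{2}\right) = - \frac{M}{2}$)
$\frac{Q{\left(p{\left(-5,\sqrt{-5 - 3} \right)},190 \right)}}{-32181} = \frac{\left(- \frac{1}{2}\right) 1}{-32181} = \left(- \frac{1}{2}\right) \left(- \frac{1}{32181}\right) = \frac{1}{64362}$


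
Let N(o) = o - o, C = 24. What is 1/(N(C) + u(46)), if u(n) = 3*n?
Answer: 1/138 ≈ 0.0072464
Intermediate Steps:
N(o) = 0
1/(N(C) + u(46)) = 1/(0 + 3*46) = 1/(0 + 138) = 1/138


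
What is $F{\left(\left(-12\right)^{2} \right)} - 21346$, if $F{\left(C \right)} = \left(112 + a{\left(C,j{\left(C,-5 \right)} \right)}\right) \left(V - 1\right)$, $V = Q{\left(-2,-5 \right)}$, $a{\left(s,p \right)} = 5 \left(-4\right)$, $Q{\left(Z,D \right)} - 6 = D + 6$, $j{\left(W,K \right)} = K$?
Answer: $-20794$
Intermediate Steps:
$Q{\left(Z,D \right)} = 12 + D$ ($Q{\left(Z,D \right)} = 6 + \left(D + 6\right) = 6 + \left(6 + D\right) = 12 + D$)
$a{\left(s,p \right)} = -20$
$V = 7$ ($V = 12 - 5 = 7$)
$F{\left(C \right)} = 552$ ($F{\left(C \right)} = \left(112 - 20\right) \left(7 - 1\right) = 92 \cdot 6 = 552$)
$F{\left(\left(-12\right)^{2} \right)} - 21346 = 552 - 21346 = -20794$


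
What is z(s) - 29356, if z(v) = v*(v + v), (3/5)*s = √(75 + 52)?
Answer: -257854/9 ≈ -28650.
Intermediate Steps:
s = 5*√127/3 (s = 5*√(75 + 52)/3 = 5*√127/3 ≈ 18.782)
z(v) = 2*v² (z(v) = v*(2*v) = 2*v²)
z(s) - 29356 = 2*(5*√127/3)² - 29356 = 2*(3175/9) - 29356 = 6350/9 - 29356 = -257854/9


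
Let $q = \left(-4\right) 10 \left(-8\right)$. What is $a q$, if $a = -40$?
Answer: $-12800$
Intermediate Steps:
$q = 320$ ($q = \left(-40\right) \left(-8\right) = 320$)
$a q = \left(-40\right) 320 = -12800$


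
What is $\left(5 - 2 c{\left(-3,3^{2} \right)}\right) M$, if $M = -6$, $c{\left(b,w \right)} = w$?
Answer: $78$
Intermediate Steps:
$\left(5 - 2 c{\left(-3,3^{2} \right)}\right) M = \left(5 - 2 \cdot 3^{2}\right) \left(-6\right) = \left(5 - 18\right) \left(-6\right) = \left(-13\right) \left(-6\right) = 78$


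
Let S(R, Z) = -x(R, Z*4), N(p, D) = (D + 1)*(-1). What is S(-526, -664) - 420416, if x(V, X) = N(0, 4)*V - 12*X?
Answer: -454918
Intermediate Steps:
N(p, D) = -1 - D (N(p, D) = (1 + D)*(-1) = -1 - D)
x(V, X) = -12*X - 5*V (x(V, X) = (-1 - 1*4)*V - 12*X = (-1 - 4)*V - 12*X = -5*V - 12*X = -12*X - 5*V)
S(R, Z) = 5*R + 48*Z (S(R, Z) = -(-12*Z*4 - 5*R) = -(-48*Z - 5*R) = 5*R + 48*Z)
S(-526, -664) - 420416 = (5*(-526) + 48*(-664)) - 420416 = (-2630 - 31872) - 420416 = -34502 - 420416 = -454918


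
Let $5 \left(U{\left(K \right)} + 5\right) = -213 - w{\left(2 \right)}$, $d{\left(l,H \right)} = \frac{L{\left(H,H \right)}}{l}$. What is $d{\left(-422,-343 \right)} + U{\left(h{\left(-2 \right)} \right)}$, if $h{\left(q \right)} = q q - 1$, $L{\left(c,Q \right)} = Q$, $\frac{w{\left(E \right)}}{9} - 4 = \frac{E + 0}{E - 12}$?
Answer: $- \frac{565767}{10550} \approx -53.627$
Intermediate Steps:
$w{\left(E \right)} = 36 + \frac{9 E}{-12 + E}$ ($w{\left(E \right)} = 36 + 9 \frac{E + 0}{E - 12} = 36 + 9 \frac{E}{-12 + E} = 36 + \frac{9 E}{-12 + E}$)
$d{\left(l,H \right)} = \frac{H}{l}$
$h{\left(q \right)} = -1 + q^{2}$ ($h{\left(q \right)} = q^{2} - 1 = -1 + q^{2}$)
$U{\left(K \right)} = - \frac{1361}{25}$ ($U{\left(K \right)} = -5 + \frac{-213 - \frac{9 \left(-48 + 5 \cdot 2\right)}{-12 + 2}}{5} = -5 + \frac{-213 - \frac{9 \left(-48 + 10\right)}{-10}}{5} = -5 + \frac{-213 - 9 \left(- \frac{1}{10}\right) \left(-38\right)}{5} = -5 + \frac{-213 - \frac{171}{5}}{5} = -5 + \frac{1}{5} \left(- \frac{1236}{5}\right) = -5 - \frac{1236}{25} = - \frac{1361}{25}$)
$d{\left(-422,-343 \right)} + U{\left(h{\left(-2 \right)} \right)} = - \frac{343}{-422} - \frac{1361}{25} = \left(-343\right) \left(- \frac{1}{422}\right) - \frac{1361}{25} = \frac{343}{422} - \frac{1361}{25} = - \frac{565767}{10550}$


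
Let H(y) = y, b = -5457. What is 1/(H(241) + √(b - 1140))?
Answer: 241/64678 - 3*I*√733/64678 ≈ 0.0037262 - 0.0012558*I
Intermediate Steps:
1/(H(241) + √(b - 1140)) = 1/(241 + √(-5457 - 1140)) = 1/(241 + √(-6597)) = 1/(241 + 3*I*√733)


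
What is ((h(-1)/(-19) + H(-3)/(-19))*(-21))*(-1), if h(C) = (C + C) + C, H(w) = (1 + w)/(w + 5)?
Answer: 84/19 ≈ 4.4211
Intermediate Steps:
H(w) = (1 + w)/(5 + w)
h(C) = 3*C (h(C) = 2*C + C = 3*C)
((h(-1)/(-19) + H(-3)/(-19))*(-21))*(-1) = (((3*(-1))/(-19) + ((1 - 3)/(5 - 3))/(-19))*(-21))*(-1) = ((-3*(-1/19) + (-2/2)*(-1/19))*(-21))*(-1) = ((3/19 + ((½)*(-2))*(-1/19))*(-21))*(-1) = ((3/19 - 1*(-1/19))*(-21))*(-1) = ((3/19 + 1/19)*(-21))*(-1) = ((4/19)*(-21))*(-1) = -84/19*(-1) = 84/19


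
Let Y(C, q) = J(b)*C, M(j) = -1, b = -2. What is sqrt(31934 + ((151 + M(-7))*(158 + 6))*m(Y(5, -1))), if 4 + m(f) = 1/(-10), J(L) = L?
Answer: I*sqrt(68926) ≈ 262.54*I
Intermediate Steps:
Y(C, q) = -2*C
m(f) = -41/10 (m(f) = -4 + 1/(-10) = -4 - 1/10 = -41/10)
sqrt(31934 + ((151 + M(-7))*(158 + 6))*m(Y(5, -1))) = sqrt(31934 + ((151 - 1)*(158 + 6))*(-41/10)) = sqrt(31934 + (150*164)*(-41/10)) = sqrt(31934 + 24600*(-41/10)) = sqrt(31934 - 100860) = sqrt(-68926) = I*sqrt(68926)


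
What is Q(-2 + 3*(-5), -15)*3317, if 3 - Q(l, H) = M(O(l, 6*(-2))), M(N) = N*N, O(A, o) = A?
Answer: -948662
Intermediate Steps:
M(N) = N²
Q(l, H) = 3 - l²
Q(-2 + 3*(-5), -15)*3317 = (3 - (-2 + 3*(-5))²)*3317 = (3 - (-2 - 15)²)*3317 = (3 - 1*(-17)²)*3317 = (3 - 1*289)*3317 = (3 - 289)*3317 = -286*3317 = -948662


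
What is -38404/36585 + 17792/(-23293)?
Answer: -1545464692/852174405 ≈ -1.8136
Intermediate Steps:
-38404/36585 + 17792/(-23293) = -38404*1/36585 + 17792*(-1/23293) = -38404/36585 - 17792/23293 = -1545464692/852174405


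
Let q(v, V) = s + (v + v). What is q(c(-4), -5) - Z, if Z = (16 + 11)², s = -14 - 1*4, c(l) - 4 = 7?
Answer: -725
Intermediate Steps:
c(l) = 11 (c(l) = 4 + 7 = 11)
s = -18 (s = -14 - 4 = -18)
q(v, V) = -18 + 2*v (q(v, V) = -18 + (v + v) = -18 + 2*v)
Z = 729 (Z = 27² = 729)
q(c(-4), -5) - Z = (-18 + 2*11) - 1*729 = (-18 + 22) - 729 = 4 - 729 = -725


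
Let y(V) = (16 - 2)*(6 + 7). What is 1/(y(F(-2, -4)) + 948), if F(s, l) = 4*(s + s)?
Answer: 1/1130 ≈ 0.00088496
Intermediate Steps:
F(s, l) = 8*s (F(s, l) = 4*(2*s) = 8*s)
y(V) = 182 (y(V) = 14*13 = 182)
1/(y(F(-2, -4)) + 948) = 1/(182 + 948) = 1/1130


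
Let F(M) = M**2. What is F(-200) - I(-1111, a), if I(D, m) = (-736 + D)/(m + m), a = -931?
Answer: 74478153/1862 ≈ 39999.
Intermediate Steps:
I(D, m) = (-736 + D)/(2*m) (I(D, m) = (-736 + D)/((2*m)) = (-736 + D)*(1/(2*m)) = (-736 + D)/(2*m))
F(-200) - I(-1111, a) = (-200)**2 - (-736 - 1111)/(2*(-931)) = 40000 - (-1)*(-1847)/(2*931) = 40000 - 1*1847/1862 = 40000 - 1847/1862 = 74478153/1862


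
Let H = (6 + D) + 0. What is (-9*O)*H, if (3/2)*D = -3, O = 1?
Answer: -36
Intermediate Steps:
D = -2 (D = (⅔)*(-3) = -2)
H = 4 (H = (6 - 2) + 0 = 4 + 0 = 4)
(-9*O)*H = -9*1*4 = -9*4 = -36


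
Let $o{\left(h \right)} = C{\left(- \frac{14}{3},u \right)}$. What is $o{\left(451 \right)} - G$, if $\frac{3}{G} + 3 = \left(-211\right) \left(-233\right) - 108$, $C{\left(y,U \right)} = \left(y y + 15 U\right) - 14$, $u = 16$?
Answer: $\frac{109385933}{441468} \approx 247.78$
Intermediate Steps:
$C{\left(y,U \right)} = -14 + y^{2} + 15 U$ ($C{\left(y,U \right)} = \left(y^{2} + 15 U\right) - 14 = -14 + y^{2} + 15 U$)
$o{\left(h \right)} = \frac{2230}{9}$ ($o{\left(h \right)} = -14 + \left(- \frac{14}{3}\right)^{2} + 15 \cdot 16 = -14 + \left(\left(-14\right) \frac{1}{3}\right)^{2} + 240 = -14 + \left(- \frac{14}{3}\right)^{2} + 240 = -14 + \frac{196}{9} + 240 = \frac{2230}{9}$)
$G = \frac{3}{49052}$ ($G = \frac{3}{-3 - -49055} = \frac{3}{-3 + \left(49163 - 108\right)} = \frac{3}{-3 + 49055} = \frac{3}{49052} \approx 6.116 \cdot 10^{-5}$)
$o{\left(451 \right)} - G = \frac{2230}{9} - \frac{3}{49052} = \frac{109385933}{441468}$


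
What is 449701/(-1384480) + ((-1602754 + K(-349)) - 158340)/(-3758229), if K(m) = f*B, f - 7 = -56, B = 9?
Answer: 44042978663/306070169760 ≈ 0.14390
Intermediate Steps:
f = -49 (f = 7 - 56 = -49)
K(m) = -441 (K(m) = -49*9 = -441)
449701/(-1384480) + ((-1602754 + K(-349)) - 158340)/(-3758229) = 449701/(-1384480) + ((-1602754 - 441) - 158340)/(-3758229) = 449701*(-1/1384480) + (-1603195 - 158340)*(-1/3758229) = -26453/81440 - 1761535*(-1/3758229) = -26453/81440 + 1761535/3758229 = 44042978663/306070169760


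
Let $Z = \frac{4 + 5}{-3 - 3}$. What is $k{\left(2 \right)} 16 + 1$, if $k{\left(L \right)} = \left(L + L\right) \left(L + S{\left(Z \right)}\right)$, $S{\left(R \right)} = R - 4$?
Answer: $-223$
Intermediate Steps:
$Z = - \frac{3}{2}$ ($Z = \frac{9}{-6} = 9 \left(- \frac{1}{6}\right) = - \frac{3}{2} \approx -1.5$)
$S{\left(R \right)} = -4 + R$ ($S{\left(R \right)} = R - 4 = -4 + R$)
$k{\left(L \right)} = 2 L \left(- \frac{11}{2} + L\right)$ ($k{\left(L \right)} = \left(L + L\right) \left(L - \frac{11}{2}\right) = 2 L \left(L - \frac{11}{2}\right) = 2 L \left(- \frac{11}{2} + L\right)$)
$k{\left(2 \right)} 16 + 1 = 2 \left(-11 + 2 \cdot 2\right) 16 + 1 = 2 \left(-11 + 4\right) 16 + 1 = 2 \left(-7\right) 16 + 1 = \left(-14\right) 16 + 1 = -224 + 1 = -223$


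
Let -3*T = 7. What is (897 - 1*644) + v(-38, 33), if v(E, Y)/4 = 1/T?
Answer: 1759/7 ≈ 251.29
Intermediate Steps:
T = -7/3 (T = -1/3*7 = -7/3 ≈ -2.3333)
v(E, Y) = -12/7 (v(E, Y) = 4/(-7/3) = 4*(-3/7) = -12/7)
(897 - 1*644) + v(-38, 33) = (897 - 1*644) - 12/7 = (897 - 644) - 12/7 = 253 - 12/7 = 1759/7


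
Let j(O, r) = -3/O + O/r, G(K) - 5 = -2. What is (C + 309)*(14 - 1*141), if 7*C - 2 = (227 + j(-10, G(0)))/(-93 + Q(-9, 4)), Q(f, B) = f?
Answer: -840508987/21420 ≈ -39239.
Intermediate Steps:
G(K) = 3 (G(K) = 5 - 2 = 3)
C = -599/21420 (C = 2/7 + ((227 + (-3/(-10) - 10/3))/(-93 - 9))/7 = 2/7 + ((227 + (-3*(-1/10) - 10*1/3))/(-102))/7 = 2/7 + ((227 + (3/10 - 10/3))*(-1/102))/7 = 2/7 + ((227 - 91/30)*(-1/102))/7 = 2/7 + ((6719/30)*(-1/102))/7 = 2/7 + (1/7)*(-6719/3060) = 2/7 - 6719/21420 = -599/21420 ≈ -0.027965)
(C + 309)*(14 - 1*141) = (-599/21420 + 309)*(14 - 1*141) = 6618181*(14 - 141)/21420 = (6618181/21420)*(-127) = -840508987/21420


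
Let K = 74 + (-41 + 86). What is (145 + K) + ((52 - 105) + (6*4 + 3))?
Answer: 238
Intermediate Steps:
K = 119 (K = 74 + 45 = 119)
(145 + K) + ((52 - 105) + (6*4 + 3)) = (145 + 119) + ((52 - 105) + (6*4 + 3)) = 264 + (-53 + (24 + 3)) = 264 + (-53 + 27) = 264 - 26 = 238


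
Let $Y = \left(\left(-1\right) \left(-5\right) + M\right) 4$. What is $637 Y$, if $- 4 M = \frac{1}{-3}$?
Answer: $\frac{38857}{3} \approx 12952.0$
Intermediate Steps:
$M = \frac{1}{12}$ ($M = - \frac{1}{4 \left(-3\right)} = \left(- \frac{1}{4}\right) \left(- \frac{1}{3}\right) = \frac{1}{12} \approx 0.083333$)
$Y = \frac{61}{3}$ ($Y = \left(\left(-1\right) \left(-5\right) + \frac{1}{12}\right) 4 = \left(5 + \frac{1}{12}\right) 4 = \frac{61}{12} \cdot 4 = \frac{61}{3} \approx 20.333$)
$637 Y = 637 \cdot \frac{61}{3} = \frac{38857}{3}$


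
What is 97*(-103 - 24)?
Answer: -12319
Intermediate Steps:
97*(-103 - 24) = 97*(-127) = -12319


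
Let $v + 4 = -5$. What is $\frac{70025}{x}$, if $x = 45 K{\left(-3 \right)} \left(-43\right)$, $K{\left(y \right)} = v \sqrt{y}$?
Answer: $- \frac{14005 i \sqrt{3}}{10449} \approx - 2.3215 i$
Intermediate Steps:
$v = -9$ ($v = -4 - 5 = -9$)
$K{\left(y \right)} = - 9 \sqrt{y}$
$x = 17415 i \sqrt{3}$ ($x = 45 \left(- 9 \sqrt{-3}\right) \left(-43\right) = 45 \left(- 9 i \sqrt{3}\right) \left(-43\right) = - 405 i \sqrt{3} \left(-43\right) = 17415 i \sqrt{3} \approx 30164.0 i$)
$\frac{70025}{x} = \frac{70025}{17415 i \sqrt{3}} = 70025 \left(- \frac{i \sqrt{3}}{52245}\right) = - \frac{14005 i \sqrt{3}}{10449}$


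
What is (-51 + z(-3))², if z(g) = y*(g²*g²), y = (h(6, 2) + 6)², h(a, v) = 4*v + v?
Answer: 427869225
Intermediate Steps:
h(a, v) = 5*v
y = 256 (y = (5*2 + 6)² = (10 + 6)² = 16² = 256)
z(g) = 256*g⁴ (z(g) = 256*(g²*g²) = 256*g⁴)
(-51 + z(-3))² = (-51 + 256*(-3)⁴)² = (-51 + 256*81)² = (-51 + 20736)² = 20685² = 427869225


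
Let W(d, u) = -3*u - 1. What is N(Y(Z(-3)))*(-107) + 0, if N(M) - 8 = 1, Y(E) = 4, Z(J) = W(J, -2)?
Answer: -963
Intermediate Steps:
W(d, u) = -1 - 3*u
Z(J) = 5 (Z(J) = -1 - 3*(-2) = -1 + 6 = 5)
N(M) = 9 (N(M) = 8 + 1 = 9)
N(Y(Z(-3)))*(-107) + 0 = 9*(-107) + 0 = -963 + 0 = -963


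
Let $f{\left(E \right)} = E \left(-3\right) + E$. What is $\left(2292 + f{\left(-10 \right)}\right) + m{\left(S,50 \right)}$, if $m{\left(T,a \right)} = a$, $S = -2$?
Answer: $2362$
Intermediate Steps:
$f{\left(E \right)} = - 2 E$ ($f{\left(E \right)} = - 3 E + E = - 2 E$)
$\left(2292 + f{\left(-10 \right)}\right) + m{\left(S,50 \right)} = \left(2292 - -20\right) + 50 = \left(2292 + 20\right) + 50 = 2312 + 50 = 2362$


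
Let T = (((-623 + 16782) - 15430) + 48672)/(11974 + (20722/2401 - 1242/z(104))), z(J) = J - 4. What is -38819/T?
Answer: -5071256916091/539144550 ≈ -9406.1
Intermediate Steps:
z(J) = -4 + J
T = 5930590050/1437023779 (T = (((-623 + 16782) - 15430) + 48672)/(11974 + (20722/2401 - 1242/(-4 + 104))) = ((16159 - 15430) + 48672)/(11974 + (20722*(1/2401) - 1242/100)) = (729 + 48672)/(11974 + (20722/2401 - 1242*1/100)) = 49401/(11974 + (20722/2401 - 621/50)) = 49401/(11974 - 454921/120050) = 49401/(1437023779/120050) = 49401*(120050/1437023779) = 5930590050/1437023779 ≈ 4.1270)
-38819/T = -38819/5930590050/1437023779 = -38819*1437023779/5930590050 = -5071256916091/539144550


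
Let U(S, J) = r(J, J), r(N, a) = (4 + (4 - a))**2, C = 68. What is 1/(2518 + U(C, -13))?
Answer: 1/2959 ≈ 0.00033795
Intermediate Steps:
r(N, a) = (8 - a)**2
U(S, J) = (-8 + J)**2
1/(2518 + U(C, -13)) = 1/(2518 + (-8 - 13)**2) = 1/(2518 + (-21)**2) = 1/(2518 + 441) = 1/2959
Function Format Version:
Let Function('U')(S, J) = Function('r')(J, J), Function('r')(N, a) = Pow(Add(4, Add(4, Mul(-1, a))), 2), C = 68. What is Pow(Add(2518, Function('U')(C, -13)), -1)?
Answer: Rational(1, 2959) ≈ 0.00033795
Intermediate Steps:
Function('r')(N, a) = Pow(Add(8, Mul(-1, a)), 2)
Function('U')(S, J) = Pow(Add(-8, J), 2)
Pow(Add(2518, Function('U')(C, -13)), -1) = Pow(Add(2518, Pow(Add(-8, -13), 2)), -1) = Pow(Add(2518, Pow(-21, 2)), -1) = Pow(Add(2518, 441), -1) = Pow(2959, -1) = Rational(1, 2959)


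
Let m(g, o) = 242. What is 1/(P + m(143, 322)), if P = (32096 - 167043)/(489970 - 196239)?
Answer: 293731/70947955 ≈ 0.0041401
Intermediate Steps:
P = -134947/293731 ≈ -0.45942
1/(P + m(143, 322)) = 1/(-134947/293731 + 242) = 1/(70947955/293731) = 293731/70947955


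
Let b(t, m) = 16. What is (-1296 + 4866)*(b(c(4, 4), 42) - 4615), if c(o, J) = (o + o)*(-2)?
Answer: -16418430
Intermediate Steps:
c(o, J) = -4*o (c(o, J) = (2*o)*(-2) = -4*o)
(-1296 + 4866)*(b(c(4, 4), 42) - 4615) = (-1296 + 4866)*(16 - 4615) = 3570*(-4599) = -16418430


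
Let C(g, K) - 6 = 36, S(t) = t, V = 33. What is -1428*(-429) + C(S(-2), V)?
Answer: 612654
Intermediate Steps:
C(g, K) = 42 (C(g, K) = 6 + 36 = 42)
-1428*(-429) + C(S(-2), V) = -1428*(-429) + 42 = 612612 + 42 = 612654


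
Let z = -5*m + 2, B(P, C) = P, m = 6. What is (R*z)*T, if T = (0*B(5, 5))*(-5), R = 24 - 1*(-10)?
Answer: 0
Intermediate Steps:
R = 34 (R = 24 + 10 = 34)
T = 0 (T = (0*5)*(-5) = 0*(-5) = 0)
z = -28 (z = -5*6 + 2 = -30 + 2 = -28)
(R*z)*T = (34*(-28))*0 = -952*0 = 0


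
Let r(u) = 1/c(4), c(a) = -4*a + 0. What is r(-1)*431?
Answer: -431/16 ≈ -26.938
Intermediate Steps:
c(a) = -4*a
r(u) = -1/16 (r(u) = 1/(-4*4) = 1/(-16) = -1/16)
r(-1)*431 = -1/16*431 = -431/16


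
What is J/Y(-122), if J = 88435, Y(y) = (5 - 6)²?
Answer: 88435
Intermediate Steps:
Y(y) = 1 (Y(y) = (-1)² = 1)
J/Y(-122) = 88435/1 = 88435*1 = 88435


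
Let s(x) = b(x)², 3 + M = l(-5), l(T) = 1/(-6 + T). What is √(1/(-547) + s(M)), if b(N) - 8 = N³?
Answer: √245699389184357/728057 ≈ 21.530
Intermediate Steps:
b(N) = 8 + N³
M = -34/11 (M = -3 + 1/(-6 - 5) = -3 + 1/(-11) = -3 - 1/11 = -34/11 ≈ -3.0909)
s(x) = (8 + x³)²
√(1/(-547) + s(M)) = √(1/(-547) + (8 + (-34/11)³)²) = √(-1/547 + (8 - 39304/1331)²) = √(-1/547 + (-28656/1331)²) = √(-1/547 + 821166336/1771561) = √(449176214231/969043867) = √245699389184357/728057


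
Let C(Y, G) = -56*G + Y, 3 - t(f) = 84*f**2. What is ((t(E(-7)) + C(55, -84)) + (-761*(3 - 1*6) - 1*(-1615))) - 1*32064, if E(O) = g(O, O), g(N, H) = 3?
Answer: -24160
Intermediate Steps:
E(O) = 3
t(f) = 3 - 84*f**2
C(Y, G) = Y - 56*G
((t(E(-7)) + C(55, -84)) + (-761*(3 - 1*6) - 1*(-1615))) - 1*32064 = (((3 - 84*3**2) + (55 - 56*(-84))) + (-761*(3 - 1*6) - 1*(-1615))) - 1*32064 = (((3 - 84*9) + (55 + 4704)) + (-761*(3 - 6) + 1615)) - 32064 = (((3 - 756) + 4759) + (-761*(-3) + 1615)) - 32064 = ((-753 + 4759) + (2283 + 1615)) - 32064 = (4006 + 3898) - 32064 = 7904 - 32064 = -24160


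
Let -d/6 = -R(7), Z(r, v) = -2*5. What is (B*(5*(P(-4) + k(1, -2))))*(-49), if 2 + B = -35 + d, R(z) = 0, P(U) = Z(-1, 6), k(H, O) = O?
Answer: -108780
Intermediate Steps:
Z(r, v) = -10
P(U) = -10
d = 0 (d = -(-6)*0 = -6*0 = 0)
B = -37 (B = -2 + (-35 + 0) = -2 - 35 = -37)
(B*(5*(P(-4) + k(1, -2))))*(-49) = -185*(-10 - 2)*(-49) = -185*(-12)*(-49) = -37*(-60)*(-49) = 2220*(-49) = -108780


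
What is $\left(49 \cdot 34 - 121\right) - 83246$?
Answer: $-81701$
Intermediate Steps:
$\left(49 \cdot 34 - 121\right) - 83246 = \left(1666 - 121\right) - 83246 = 1545 - 83246 = -81701$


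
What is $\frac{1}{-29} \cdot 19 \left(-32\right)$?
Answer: $\frac{608}{29} \approx 20.966$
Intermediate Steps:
$\frac{1}{-29} \cdot 19 \left(-32\right) = \left(- \frac{1}{29}\right) 19 \left(-32\right) = \left(- \frac{19}{29}\right) \left(-32\right) = \frac{608}{29}$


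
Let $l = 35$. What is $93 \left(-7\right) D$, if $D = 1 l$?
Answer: $-22785$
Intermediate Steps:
$D = 35$ ($D = 1 \cdot 35 = 35$)
$93 \left(-7\right) D = 93 \left(-7\right) 35 = \left(-651\right) 35 = -22785$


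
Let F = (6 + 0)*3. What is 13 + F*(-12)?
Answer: -203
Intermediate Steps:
F = 18 (F = 6*3 = 18)
13 + F*(-12) = 13 + 18*(-12) = 13 - 216 = -203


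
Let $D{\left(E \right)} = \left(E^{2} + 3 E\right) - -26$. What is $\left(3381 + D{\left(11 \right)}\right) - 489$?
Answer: $3072$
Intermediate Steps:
$D{\left(E \right)} = 26 + E^{2} + 3 E$ ($D{\left(E \right)} = \left(E^{2} + 3 E\right) + \left(-2 + 28\right) = \left(E^{2} + 3 E\right) + 26 = 26 + E^{2} + 3 E$)
$\left(3381 + D{\left(11 \right)}\right) - 489 = \left(3381 + \left(26 + 11^{2} + 3 \cdot 11\right)\right) - 489 = \left(3381 + \left(26 + 121 + 33\right)\right) - 489 = \left(3381 + 180\right) - 489 = 3561 - 489 = 3072$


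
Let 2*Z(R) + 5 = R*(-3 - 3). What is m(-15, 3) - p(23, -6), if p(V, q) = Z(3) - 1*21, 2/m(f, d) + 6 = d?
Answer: 191/6 ≈ 31.833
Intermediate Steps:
m(f, d) = 2/(-6 + d)
Z(R) = -5/2 - 3*R (Z(R) = -5/2 + (R*(-3 - 3))/2 = -5/2 + (R*(-6))/2 = -5/2 + (-6*R)/2 = -5/2 - 3*R)
p(V, q) = -65/2 (p(V, q) = (-5/2 - 3*3) - 1*21 = (-5/2 - 9) - 21 = -23/2 - 21 = -65/2)
m(-15, 3) - p(23, -6) = 2/(-6 + 3) - 1*(-65/2) = 2/(-3) + 65/2 = 2*(-⅓) + 65/2 = -⅔ + 65/2 = 191/6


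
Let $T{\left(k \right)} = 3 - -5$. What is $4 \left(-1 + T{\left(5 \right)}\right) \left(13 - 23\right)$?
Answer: $-280$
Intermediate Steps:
$T{\left(k \right)} = 8$ ($T{\left(k \right)} = 3 + 5 = 8$)
$4 \left(-1 + T{\left(5 \right)}\right) \left(13 - 23\right) = 4 \left(-1 + 8\right) \left(13 - 23\right) = 4 \cdot 7 \left(-10\right) = 28 \left(-10\right) = -280$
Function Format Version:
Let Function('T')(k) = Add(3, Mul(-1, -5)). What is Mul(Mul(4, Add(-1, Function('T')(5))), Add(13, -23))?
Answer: -280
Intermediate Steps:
Function('T')(k) = 8 (Function('T')(k) = Add(3, 5) = 8)
Mul(Mul(4, Add(-1, Function('T')(5))), Add(13, -23)) = Mul(Mul(4, Add(-1, 8)), Add(13, -23)) = Mul(Mul(4, 7), -10) = Mul(28, -10) = -280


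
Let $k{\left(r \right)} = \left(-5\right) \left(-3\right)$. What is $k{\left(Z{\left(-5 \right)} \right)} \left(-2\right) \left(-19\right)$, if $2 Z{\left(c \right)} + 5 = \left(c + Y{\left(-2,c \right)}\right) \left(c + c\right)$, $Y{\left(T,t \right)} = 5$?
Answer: $570$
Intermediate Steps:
$Z{\left(c \right)} = - \frac{5}{2} + c \left(5 + c\right)$ ($Z{\left(c \right)} = - \frac{5}{2} + \frac{\left(c + 5\right) \left(c + c\right)}{2} = - \frac{5}{2} + \frac{\left(5 + c\right) 2 c}{2} = - \frac{5}{2} + \frac{2 c \left(5 + c\right)}{2} = - \frac{5}{2} + c \left(5 + c\right)$)
$k{\left(r \right)} = 15$
$k{\left(Z{\left(-5 \right)} \right)} \left(-2\right) \left(-19\right) = 15 \left(-2\right) \left(-19\right) = \left(-30\right) \left(-19\right) = 570$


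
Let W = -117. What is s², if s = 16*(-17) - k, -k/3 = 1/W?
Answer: 112550881/1521 ≈ 73998.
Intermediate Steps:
k = 1/39 (k = -3/(-117) = -3*(-1/117) = 1/39 ≈ 0.025641)
s = -10609/39 (s = 16*(-17) - 1*1/39 = -272 - 1/39 = -10609/39 ≈ -272.03)
s² = (-10609/39)² = 112550881/1521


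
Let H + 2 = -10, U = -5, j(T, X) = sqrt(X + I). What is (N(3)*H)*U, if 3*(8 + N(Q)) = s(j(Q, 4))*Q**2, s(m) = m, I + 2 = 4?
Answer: -480 + 180*sqrt(6) ≈ -39.092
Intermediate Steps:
I = 2 (I = -2 + 4 = 2)
j(T, X) = sqrt(2 + X) (j(T, X) = sqrt(X + 2) = sqrt(2 + X))
H = -12 (H = -2 - 10 = -12)
N(Q) = -8 + sqrt(6)*Q**2/3 (N(Q) = -8 + (sqrt(2 + 4)*Q**2)/3 = -8 + (sqrt(6)*Q**2)/3 = -8 + sqrt(6)*Q**2/3)
(N(3)*H)*U = ((-8 + (1/3)*sqrt(6)*3**2)*(-12))*(-5) = ((-8 + (1/3)*sqrt(6)*9)*(-12))*(-5) = ((-8 + 3*sqrt(6))*(-12))*(-5) = (96 - 36*sqrt(6))*(-5) = -480 + 180*sqrt(6)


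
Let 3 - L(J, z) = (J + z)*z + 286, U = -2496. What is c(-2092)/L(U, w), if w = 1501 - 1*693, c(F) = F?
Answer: -2092/1363621 ≈ -0.0015342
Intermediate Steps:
w = 808 (w = 1501 - 693 = 808)
L(J, z) = -283 - z*(J + z) (L(J, z) = 3 - ((J + z)*z + 286) = 3 - (z*(J + z) + 286) = 3 - (286 + z*(J + z)) = 3 + (-286 - z*(J + z)) = -283 - z*(J + z))
c(-2092)/L(U, w) = -2092/(-283 - 1*808**2 - 1*(-2496)*808) = -2092/(-283 - 1*652864 + 2016768) = -2092/(-283 - 652864 + 2016768) = -2092/1363621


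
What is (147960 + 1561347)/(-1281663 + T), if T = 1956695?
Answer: 1709307/675032 ≈ 2.5322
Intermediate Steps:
(147960 + 1561347)/(-1281663 + T) = (147960 + 1561347)/(-1281663 + 1956695) = 1709307/675032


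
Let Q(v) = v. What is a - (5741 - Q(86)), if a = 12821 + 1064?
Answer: 8230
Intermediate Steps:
a = 13885
a - (5741 - Q(86)) = 13885 - (5741 - 1*86) = 13885 - (5741 - 86) = 13885 - 1*5655 = 13885 - 5655 = 8230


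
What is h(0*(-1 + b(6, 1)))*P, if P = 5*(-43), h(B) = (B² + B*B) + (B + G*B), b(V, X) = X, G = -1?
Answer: 0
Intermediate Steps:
h(B) = 2*B² (h(B) = (B² + B*B) + (B - B) = (B² + B²) + 0 = 2*B² + 0 = 2*B²)
P = -215
h(0*(-1 + b(6, 1)))*P = (2*(0*(-1 + 1))²)*(-215) = (2*(0*0)²)*(-215) = (2*0²)*(-215) = (2*0)*(-215) = 0*(-215) = 0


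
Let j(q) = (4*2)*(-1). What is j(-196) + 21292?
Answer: 21284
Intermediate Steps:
j(q) = -8 (j(q) = 8*(-1) = -8)
j(-196) + 21292 = -8 + 21292 = 21284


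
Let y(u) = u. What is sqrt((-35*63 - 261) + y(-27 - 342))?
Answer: 9*I*sqrt(35) ≈ 53.245*I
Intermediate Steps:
sqrt((-35*63 - 261) + y(-27 - 342)) = sqrt((-35*63 - 261) + (-27 - 342)) = sqrt((-2205 - 261) - 369) = sqrt(-2466 - 369) = sqrt(-2835) = 9*I*sqrt(35)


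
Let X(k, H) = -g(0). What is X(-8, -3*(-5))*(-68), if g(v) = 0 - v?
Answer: 0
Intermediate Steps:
g(v) = -v
X(k, H) = 0 (X(k, H) = -(-1)*0 = -1*0 = 0)
X(-8, -3*(-5))*(-68) = 0*(-68) = 0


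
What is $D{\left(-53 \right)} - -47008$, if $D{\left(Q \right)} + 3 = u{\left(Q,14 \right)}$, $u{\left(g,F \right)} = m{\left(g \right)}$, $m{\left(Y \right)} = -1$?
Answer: $47004$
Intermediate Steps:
$u{\left(g,F \right)} = -1$
$D{\left(Q \right)} = -4$ ($D{\left(Q \right)} = -3 - 1 = -4$)
$D{\left(-53 \right)} - -47008 = -4 - -47008 = -4 + 47008 = 47004$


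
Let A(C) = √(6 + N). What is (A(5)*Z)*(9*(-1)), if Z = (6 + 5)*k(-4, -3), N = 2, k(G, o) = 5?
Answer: -990*√2 ≈ -1400.1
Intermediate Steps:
A(C) = 2*√2 (A(C) = √(6 + 2) = √8 = 2*√2)
Z = 55 (Z = (6 + 5)*5 = 11*5 = 55)
(A(5)*Z)*(9*(-1)) = ((2*√2)*55)*(9*(-1)) = (110*√2)*(-9) = -990*√2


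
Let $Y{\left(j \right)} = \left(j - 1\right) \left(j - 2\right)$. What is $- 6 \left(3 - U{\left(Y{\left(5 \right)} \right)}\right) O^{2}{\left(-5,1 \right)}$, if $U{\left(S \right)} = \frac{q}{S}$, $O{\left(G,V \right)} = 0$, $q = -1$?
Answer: $0$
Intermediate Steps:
$Y{\left(j \right)} = \left(-1 + j\right) \left(-2 + j\right)$
$U{\left(S \right)} = - \frac{1}{S}$
$- 6 \left(3 - U{\left(Y{\left(5 \right)} \right)}\right) O^{2}{\left(-5,1 \right)} = - 6 \left(3 - - \frac{1}{2 + 5^{2} - 15}\right) 0^{2} = - 6 \left(3 - - \frac{1}{2 + 25 - 15}\right) 0 = - 6 \left(3 - - \frac{1}{12}\right) 0 = - 6 \left(3 + \frac{1}{12}\right) 0 = \left(-6\right) \frac{37}{12} \cdot 0 = \left(- \frac{37}{2}\right) 0 = 0$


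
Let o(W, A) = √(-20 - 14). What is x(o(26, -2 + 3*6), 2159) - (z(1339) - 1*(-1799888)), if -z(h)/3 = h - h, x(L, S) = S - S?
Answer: -1799888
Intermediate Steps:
o(W, A) = I*√34 (o(W, A) = √(-34) = I*√34)
x(L, S) = 0
z(h) = 0 (z(h) = -3*(h - h) = -3*0 = 0)
x(o(26, -2 + 3*6), 2159) - (z(1339) - 1*(-1799888)) = 0 - (0 - 1*(-1799888)) = 0 - (0 + 1799888) = 0 - 1*1799888 = 0 - 1799888 = -1799888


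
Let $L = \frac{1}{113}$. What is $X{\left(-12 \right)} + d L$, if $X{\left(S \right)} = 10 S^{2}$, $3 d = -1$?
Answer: $\frac{488159}{339} \approx 1440.0$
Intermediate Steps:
$d = - \frac{1}{3}$ ($d = \frac{1}{3} \left(-1\right) = - \frac{1}{3} \approx -0.33333$)
$L = \frac{1}{113} \approx 0.0088496$
$X{\left(-12 \right)} + d L = 10 \left(-12\right)^{2} - \frac{1}{339} = 10 \cdot 144 - \frac{1}{339} = 1440 - \frac{1}{339} = \frac{488159}{339}$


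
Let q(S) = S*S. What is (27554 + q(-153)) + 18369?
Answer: 69332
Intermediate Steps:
q(S) = S**2
(27554 + q(-153)) + 18369 = (27554 + (-153)**2) + 18369 = (27554 + 23409) + 18369 = 50963 + 18369 = 69332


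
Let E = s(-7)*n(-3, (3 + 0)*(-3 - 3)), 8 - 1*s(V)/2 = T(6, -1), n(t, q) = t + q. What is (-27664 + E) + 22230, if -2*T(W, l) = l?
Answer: -5749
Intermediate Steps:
T(W, l) = -l/2
n(t, q) = q + t
s(V) = 15 (s(V) = 16 - (-1)*(-1) = 16 - 2*1/2 = 16 - 1 = 15)
E = -315 (E = 15*((3 + 0)*(-3 - 3) - 3) = 15*(3*(-6) - 3) = 15*(-18 - 3) = 15*(-21) = -315)
(-27664 + E) + 22230 = (-27664 - 315) + 22230 = -27979 + 22230 = -5749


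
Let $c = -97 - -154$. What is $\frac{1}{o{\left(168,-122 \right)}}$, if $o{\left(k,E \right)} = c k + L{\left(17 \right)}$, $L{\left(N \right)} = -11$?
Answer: $\frac{1}{9565} \approx 0.00010455$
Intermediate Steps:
$c = 57$ ($c = -97 + 154 = 57$)
$o{\left(k,E \right)} = -11 + 57 k$ ($o{\left(k,E \right)} = 57 k - 11 = -11 + 57 k$)
$\frac{1}{o{\left(168,-122 \right)}} = \frac{1}{-11 + 57 \cdot 168} = \frac{1}{-11 + 9576} = \frac{1}{9565}$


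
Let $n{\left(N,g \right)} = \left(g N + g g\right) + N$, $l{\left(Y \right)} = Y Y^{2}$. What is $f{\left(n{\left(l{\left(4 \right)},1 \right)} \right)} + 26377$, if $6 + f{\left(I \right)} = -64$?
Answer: $26307$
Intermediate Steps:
$l{\left(Y \right)} = Y^{3}$
$n{\left(N,g \right)} = N + g^{2} + N g$ ($n{\left(N,g \right)} = \left(N g + g^{2}\right) + N = \left(g^{2} + N g\right) + N = N + g^{2} + N g$)
$f{\left(I \right)} = -70$ ($f{\left(I \right)} = -6 - 64 = -70$)
$f{\left(n{\left(l{\left(4 \right)},1 \right)} \right)} + 26377 = -70 + 26377 = 26307$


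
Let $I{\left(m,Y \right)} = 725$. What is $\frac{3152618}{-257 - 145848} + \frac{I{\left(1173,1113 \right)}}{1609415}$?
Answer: $- \frac{1014752954469}{47028715715} \approx -21.577$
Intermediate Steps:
$\frac{3152618}{-257 - 145848} + \frac{I{\left(1173,1113 \right)}}{1609415} = \frac{3152618}{-257 - 145848} + \frac{725}{1609415} = \frac{3152618}{-257 - 145848} + 725 \cdot \frac{1}{1609415} = \frac{3152618}{-146105} + \frac{145}{321883} = 3152618 \left(- \frac{1}{146105}\right) + \frac{145}{321883} = - \frac{3152618}{146105} + \frac{145}{321883} = - \frac{1014752954469}{47028715715}$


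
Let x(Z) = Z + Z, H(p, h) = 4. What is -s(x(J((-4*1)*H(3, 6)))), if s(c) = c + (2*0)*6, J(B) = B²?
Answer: -512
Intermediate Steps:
x(Z) = 2*Z
s(c) = c (s(c) = c + 0*6 = c + 0 = c)
-s(x(J((-4*1)*H(3, 6)))) = -2*(-4*1*4)² = -2*(-4*4)² = -2*(-16)² = -2*256 = -1*512 = -512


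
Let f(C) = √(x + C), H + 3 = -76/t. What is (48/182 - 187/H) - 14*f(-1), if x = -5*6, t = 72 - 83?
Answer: -186155/3913 - 14*I*√31 ≈ -47.573 - 77.949*I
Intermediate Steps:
t = -11
H = 43/11 (H = -3 - 76/(-11) = -3 - 76*(-1/11) = -3 + 76/11 = 43/11 ≈ 3.9091)
x = -30
f(C) = √(-30 + C)
(48/182 - 187/H) - 14*f(-1) = (48/182 - 187/43/11) - 14*√(-30 - 1) = (48*(1/182) - 187*11/43) - 14*√(-31) = (24/91 - 2057/43) - 14*I*√31 = -186155/3913 - 14*I*√31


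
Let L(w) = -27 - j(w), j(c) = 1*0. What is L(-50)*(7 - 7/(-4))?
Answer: -945/4 ≈ -236.25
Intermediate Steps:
j(c) = 0
L(w) = -27 (L(w) = -27 - 1*0 = -27 + 0 = -27)
L(-50)*(7 - 7/(-4)) = -27*(7 - 7/(-4)) = -27*(7 - 7*(-1)/4) = -27*(7 - 1*(-7/4)) = -27*(7 + 7/4) = -27*35/4 = -945/4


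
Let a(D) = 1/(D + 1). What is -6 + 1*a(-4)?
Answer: -19/3 ≈ -6.3333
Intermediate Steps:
a(D) = 1/(1 + D)
-6 + 1*a(-4) = -6 + 1/(1 - 4) = -6 + 1/(-3) = -6 + 1*(-1/3) = -6 - 1/3 = -19/3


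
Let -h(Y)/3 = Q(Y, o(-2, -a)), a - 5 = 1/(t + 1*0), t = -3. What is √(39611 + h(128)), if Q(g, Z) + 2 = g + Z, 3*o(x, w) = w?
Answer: √353139/3 ≈ 198.08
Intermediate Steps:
a = 14/3 (a = 5 + 1/(-3 + 1*0) = 5 + 1/(-3 + 0) = 5 + 1/(-3) = 5 - ⅓ = 14/3 ≈ 4.6667)
o(x, w) = w/3
Q(g, Z) = -2 + Z + g (Q(g, Z) = -2 + (g + Z) = -2 + (Z + g) = -2 + Z + g)
h(Y) = 32/3 - 3*Y (h(Y) = -3*(-2 + (-1*14/3)/3 + Y) = -3*(-2 + (⅓)*(-14/3) + Y) = -3*(-2 - 14/9 + Y) = -3*(-32/9 + Y) = 32/3 - 3*Y)
√(39611 + h(128)) = √(39611 + (32/3 - 3*128)) = √(39611 + (32/3 - 384)) = √(39611 - 1120/3) = √(117713/3) = √353139/3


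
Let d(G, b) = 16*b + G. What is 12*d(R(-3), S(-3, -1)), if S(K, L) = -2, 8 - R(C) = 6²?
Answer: -720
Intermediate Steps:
R(C) = -28 (R(C) = 8 - 1*6² = 8 - 1*36 = 8 - 36 = -28)
d(G, b) = G + 16*b
12*d(R(-3), S(-3, -1)) = 12*(-28 + 16*(-2)) = 12*(-28 - 32) = 12*(-60) = -720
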